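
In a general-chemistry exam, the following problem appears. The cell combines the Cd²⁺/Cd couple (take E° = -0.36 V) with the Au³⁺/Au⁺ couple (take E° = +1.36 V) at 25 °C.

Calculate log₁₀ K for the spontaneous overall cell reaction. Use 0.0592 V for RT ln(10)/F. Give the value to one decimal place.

58.1

Cathode: Au³⁺/Au⁺; anode: Cd²⁺/Cd. E°cell = +1.72 V, n = 2.
log K = nE°cell / 0.0592 = (2)(+1.72) / 0.0592 = 58.1.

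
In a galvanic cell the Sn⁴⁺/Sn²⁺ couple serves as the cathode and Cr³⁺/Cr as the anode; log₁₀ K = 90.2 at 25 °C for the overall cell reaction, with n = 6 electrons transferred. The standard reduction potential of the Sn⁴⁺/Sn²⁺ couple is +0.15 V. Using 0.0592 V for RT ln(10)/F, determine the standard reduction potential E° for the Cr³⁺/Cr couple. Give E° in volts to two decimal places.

-0.74 V

E°cell = (0.0592/n)·log K = (0.0592/6)(90.2) = +0.890 V.
Since Sn⁴⁺/Sn²⁺ is the cathode and Cr³⁺/Cr the anode, E°cell = E°(Sn⁴⁺/Sn²⁺) − E°(Cr³⁺/Cr).
So E°(Cr³⁺/Cr) = E°(Sn⁴⁺/Sn²⁺) − E°cell = (+0.15) − (+0.890) = -0.74 V.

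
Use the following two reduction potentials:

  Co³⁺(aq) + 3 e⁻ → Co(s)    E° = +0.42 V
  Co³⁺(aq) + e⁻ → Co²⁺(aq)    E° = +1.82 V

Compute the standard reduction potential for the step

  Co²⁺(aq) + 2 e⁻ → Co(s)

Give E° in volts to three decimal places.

-0.280 V

Sequential free energies add, so n₃E°₃ = n₁E°₁ + n₂E°₂.
With n₃ = 3, and the known step contributing 1×(+1.82) V, the unknown satisfies 2·E° = 3×(+0.42) − 1×(+1.82) = -0.560.
E° = -0.560 / 2 = -0.280 V.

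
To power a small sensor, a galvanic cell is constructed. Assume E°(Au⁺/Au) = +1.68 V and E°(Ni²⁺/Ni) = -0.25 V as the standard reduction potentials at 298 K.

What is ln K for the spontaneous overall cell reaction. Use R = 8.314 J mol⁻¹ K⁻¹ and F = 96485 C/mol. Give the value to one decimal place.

150.3

Cathode: Au⁺/Au; anode: Ni²⁺/Ni. E°cell = (+1.68) − (-0.25) = +1.93 V, with n = 2.
ΔG° = −nFE° = −RT ln K, so ln K = nFE°/(RT) = (2)(96485)(+1.93) / ((8.314)(298)) = 150.321.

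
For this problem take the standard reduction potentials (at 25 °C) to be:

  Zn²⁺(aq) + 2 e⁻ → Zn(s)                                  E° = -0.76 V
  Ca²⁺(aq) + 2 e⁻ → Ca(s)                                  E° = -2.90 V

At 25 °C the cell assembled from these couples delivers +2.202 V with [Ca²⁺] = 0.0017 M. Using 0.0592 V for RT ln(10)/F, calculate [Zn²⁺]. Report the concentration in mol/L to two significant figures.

Zn²⁺/Zn is the cathode, Ca²⁺/Ca the anode: E°cell = +2.14 V, n = 2.
Overall reaction: Zn²⁺(aq) + Ca(s) → Zn(s) + Ca²⁺(aq); Q = [Ca²⁺]^1/[Zn²⁺]^1.
From E = E° − (0.0592/n) log Q: log Q = (E° − E)·n/0.0592 = (+2.14 − (+2.202))·2/0.0592 = -2.0946.
So 1·log[Zn²⁺] = 1·log(0.0017) − log Q = -2.7696 − (-2.0946) = -0.6750; [Zn²⁺] = 10^(-0.6750) ≈ 0.21 M.

0.21 M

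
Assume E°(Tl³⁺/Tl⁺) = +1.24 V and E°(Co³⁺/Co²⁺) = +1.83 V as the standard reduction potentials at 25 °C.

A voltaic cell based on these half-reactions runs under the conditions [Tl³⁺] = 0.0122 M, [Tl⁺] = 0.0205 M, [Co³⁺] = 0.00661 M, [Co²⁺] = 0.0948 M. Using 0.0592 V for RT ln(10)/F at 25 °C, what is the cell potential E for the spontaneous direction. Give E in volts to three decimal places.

Co³⁺/Co²⁺ is the cathode (higher E°), Tl³⁺/Tl⁺ the anode: E°cell = +1.83 − (+1.24) = +0.59 V, n = 2.
Overall: 2 Co³⁺(aq) + Tl⁺(aq) → 2 Co²⁺(aq) + Tl³⁺(aq)
Q = [Co²⁺]^2·[Tl³⁺] / ([Co³⁺]^2·[Tl⁺]); log Q = 2.088.
E = E° − (0.0592/n) log Q = +0.59 − (0.0592/2)(2.088) = +0.528 V.

+0.528 V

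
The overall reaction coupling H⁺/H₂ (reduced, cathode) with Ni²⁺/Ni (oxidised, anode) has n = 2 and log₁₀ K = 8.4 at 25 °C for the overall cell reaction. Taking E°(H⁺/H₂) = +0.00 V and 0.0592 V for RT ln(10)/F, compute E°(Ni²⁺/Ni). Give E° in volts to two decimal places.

-0.25 V

E°cell = (0.0592/n)·log K = (0.0592/2)(8.4) = +0.249 V.
Since H⁺/H₂ is the cathode and Ni²⁺/Ni the anode, E°cell = E°(H⁺/H₂) − E°(Ni²⁺/Ni).
So E°(Ni²⁺/Ni) = E°(H⁺/H₂) − E°cell = (+0.00) − (+0.249) = -0.25 V.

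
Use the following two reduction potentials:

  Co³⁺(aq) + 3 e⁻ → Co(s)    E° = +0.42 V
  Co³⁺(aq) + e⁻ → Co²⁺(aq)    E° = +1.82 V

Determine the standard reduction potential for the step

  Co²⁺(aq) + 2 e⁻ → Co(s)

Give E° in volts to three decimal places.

Sequential free energies add, so n₃E°₃ = n₁E°₁ + n₂E°₂.
With n₃ = 3, and the known step contributing 1×(+1.82) V, the unknown satisfies 2·E° = 3×(+0.42) − 1×(+1.82) = -0.560.
E° = -0.560 / 2 = -0.280 V.

-0.280 V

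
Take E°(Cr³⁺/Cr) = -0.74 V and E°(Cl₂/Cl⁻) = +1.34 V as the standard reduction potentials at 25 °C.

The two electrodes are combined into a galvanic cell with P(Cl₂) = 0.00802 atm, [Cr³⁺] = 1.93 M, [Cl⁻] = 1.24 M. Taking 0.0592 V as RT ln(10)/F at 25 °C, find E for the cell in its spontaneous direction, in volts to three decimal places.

Cl₂/Cl⁻ is the cathode (higher E°), Cr³⁺/Cr the anode: E°cell = +1.34 − (-0.74) = +2.08 V, n = 6.
Overall: 3 Cl₂(g) + 2 Cr(s) → 6 Cl⁻(aq) + 2 Cr³⁺(aq)
Q = [Cl⁻]^6·[Cr³⁺]^2 / (P(Cl₂)^3); log Q = 7.419.
E = E° − (0.0592/n) log Q = +2.08 − (0.0592/6)(7.419) = +2.007 V.

+2.007 V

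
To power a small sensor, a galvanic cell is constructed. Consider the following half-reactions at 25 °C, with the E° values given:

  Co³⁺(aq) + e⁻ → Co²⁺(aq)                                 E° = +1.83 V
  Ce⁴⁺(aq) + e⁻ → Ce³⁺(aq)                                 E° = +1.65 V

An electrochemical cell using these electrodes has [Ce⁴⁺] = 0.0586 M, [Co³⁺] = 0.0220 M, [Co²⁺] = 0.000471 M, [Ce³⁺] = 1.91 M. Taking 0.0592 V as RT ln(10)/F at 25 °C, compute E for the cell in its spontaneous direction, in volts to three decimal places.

+0.368 V

Co³⁺/Co²⁺ is the cathode (higher E°), Ce⁴⁺/Ce³⁺ the anode: E°cell = +1.83 − (+1.65) = +0.18 V, n = 1.
Overall: Co³⁺(aq) + Ce³⁺(aq) → Co²⁺(aq) + Ce⁴⁺(aq)
Q = [Co²⁺]·[Ce⁴⁺] / ([Co³⁺]·[Ce³⁺]); log Q = -3.183.
E = E° − (0.0592/n) log Q = +0.18 − (0.0592/1)(-3.183) = +0.368 V.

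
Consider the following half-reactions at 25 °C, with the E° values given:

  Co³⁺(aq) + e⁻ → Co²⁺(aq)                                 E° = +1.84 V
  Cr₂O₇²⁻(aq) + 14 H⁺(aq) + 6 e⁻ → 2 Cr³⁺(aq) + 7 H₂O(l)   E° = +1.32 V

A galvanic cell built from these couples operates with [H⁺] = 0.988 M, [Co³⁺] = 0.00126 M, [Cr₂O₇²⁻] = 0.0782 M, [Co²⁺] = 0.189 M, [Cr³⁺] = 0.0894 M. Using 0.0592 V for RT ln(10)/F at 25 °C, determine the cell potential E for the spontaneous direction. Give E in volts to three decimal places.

Co³⁺/Co²⁺ is the cathode (higher E°), Cr₂O₇²⁻/Cr³⁺ the anode: E°cell = +1.84 − (+1.32) = +0.52 V, n = 6.
Overall: 6 Co³⁺(aq) + 2 Cr³⁺(aq) + 7 H₂O(l) → 6 Co²⁺(aq) + Cr₂O₇²⁻(aq) + 14 H⁺(aq)
Q = [Co²⁺]^6·[Cr₂O₇²⁻]·[H⁺]^14 / ([Co³⁺]^6·[Cr³⁺]^2); log Q = 13.974.
E = E° − (0.0592/n) log Q = +0.52 − (0.0592/6)(13.974) = +0.382 V.

+0.382 V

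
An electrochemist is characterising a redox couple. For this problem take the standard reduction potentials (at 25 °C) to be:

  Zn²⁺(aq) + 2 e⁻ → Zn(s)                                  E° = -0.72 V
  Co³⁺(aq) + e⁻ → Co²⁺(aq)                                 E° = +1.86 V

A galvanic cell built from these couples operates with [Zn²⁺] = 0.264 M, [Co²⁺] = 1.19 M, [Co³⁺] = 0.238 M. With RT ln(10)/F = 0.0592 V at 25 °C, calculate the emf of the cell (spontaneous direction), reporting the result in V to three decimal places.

+2.556 V

Co³⁺/Co²⁺ is the cathode (higher E°), Zn²⁺/Zn the anode: E°cell = +1.86 − (-0.72) = +2.58 V, n = 2.
Overall: 2 Co³⁺(aq) + Zn(s) → 2 Co²⁺(aq) + Zn²⁺(aq)
Q = [Co²⁺]^2·[Zn²⁺] / ([Co³⁺]^2); log Q = 0.820.
E = E° − (0.0592/n) log Q = +2.58 − (0.0592/2)(0.820) = +2.556 V.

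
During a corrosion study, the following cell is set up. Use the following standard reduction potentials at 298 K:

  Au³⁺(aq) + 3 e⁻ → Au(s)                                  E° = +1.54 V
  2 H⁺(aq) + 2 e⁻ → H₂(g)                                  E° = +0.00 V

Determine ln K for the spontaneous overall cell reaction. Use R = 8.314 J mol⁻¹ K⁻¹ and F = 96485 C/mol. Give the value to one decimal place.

359.8

Cathode: Au³⁺/Au; anode: H⁺/H₂. E°cell = (+1.54) − (+0.00) = +1.54 V, with n = 6.
ΔG° = −nFE° = −RT ln K, so ln K = nFE°/(RT) = (6)(96485)(+1.54) / ((8.314)(298)) = 359.837.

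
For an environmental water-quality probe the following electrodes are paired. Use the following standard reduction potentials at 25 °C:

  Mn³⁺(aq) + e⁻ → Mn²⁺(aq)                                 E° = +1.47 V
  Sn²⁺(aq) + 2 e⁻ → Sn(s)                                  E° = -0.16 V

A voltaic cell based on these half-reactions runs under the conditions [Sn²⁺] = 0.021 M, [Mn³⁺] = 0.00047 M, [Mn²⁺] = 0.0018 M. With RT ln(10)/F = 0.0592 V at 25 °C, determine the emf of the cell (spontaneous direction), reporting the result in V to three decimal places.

Mn³⁺/Mn²⁺ is the cathode (higher E°), Sn²⁺/Sn the anode: E°cell = +1.47 − (-0.16) = +1.63 V, n = 2.
Overall: 2 Mn³⁺(aq) + Sn(s) → 2 Mn²⁺(aq) + Sn²⁺(aq)
Q = [Mn²⁺]^2·[Sn²⁺] / ([Mn³⁺]^2); log Q = -0.511.
E = E° − (0.0592/n) log Q = +1.63 − (0.0592/2)(-0.511) = +1.645 V.

+1.645 V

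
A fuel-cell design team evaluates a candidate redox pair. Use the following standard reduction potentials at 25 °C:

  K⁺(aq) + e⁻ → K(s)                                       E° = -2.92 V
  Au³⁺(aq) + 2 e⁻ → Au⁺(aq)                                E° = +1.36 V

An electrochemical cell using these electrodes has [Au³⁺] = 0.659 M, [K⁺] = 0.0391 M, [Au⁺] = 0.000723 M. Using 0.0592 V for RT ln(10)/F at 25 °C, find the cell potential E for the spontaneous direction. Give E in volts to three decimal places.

Au³⁺/Au⁺ is the cathode (higher E°), K⁺/K the anode: E°cell = +1.36 − (-2.92) = +4.28 V, n = 2.
Overall: Au³⁺(aq) + 2 K(s) → Au⁺(aq) + 2 K⁺(aq)
Q = [Au⁺]·[K⁺]^2 / ([Au³⁺]); log Q = -5.775.
E = E° − (0.0592/n) log Q = +4.28 − (0.0592/2)(-5.775) = +4.451 V.

+4.451 V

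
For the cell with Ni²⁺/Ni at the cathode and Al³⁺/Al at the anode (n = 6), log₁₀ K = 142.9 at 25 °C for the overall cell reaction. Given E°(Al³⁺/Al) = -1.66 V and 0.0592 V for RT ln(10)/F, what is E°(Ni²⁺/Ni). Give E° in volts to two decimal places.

-0.25 V

E°cell = (0.0592/n)·log K = (0.0592/6)(142.9) = +1.410 V.
Since Ni²⁺/Ni is the cathode and Al³⁺/Al the anode, E°cell = E°(Ni²⁺/Ni) − E°(Al³⁺/Al).
So E°(Ni²⁺/Ni) = E°cell + E°(Al³⁺/Al) = +1.410 + (-1.66) = -0.25 V.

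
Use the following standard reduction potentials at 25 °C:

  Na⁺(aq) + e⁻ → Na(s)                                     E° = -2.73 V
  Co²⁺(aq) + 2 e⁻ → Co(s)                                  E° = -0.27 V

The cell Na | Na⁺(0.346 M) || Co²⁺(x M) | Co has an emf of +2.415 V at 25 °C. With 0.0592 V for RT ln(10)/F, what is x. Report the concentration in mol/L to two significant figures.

Co²⁺/Co is the cathode, Na⁺/Na the anode: E°cell = +2.46 V, n = 2.
Overall reaction: Co²⁺(aq) + 2 Na(s) → Co(s) + 2 Na⁺(aq); Q = [Na⁺]^2/[Co²⁺]^1.
From E = E° − (0.0592/n) log Q: log Q = (E° − E)·n/0.0592 = (+2.46 − (+2.415))·2/0.0592 = 1.5203.
So 1·log[Co²⁺] = 2·log(0.346) − log Q = -0.9218 − (1.5203) = -2.4421; [Co²⁺] = 10^(-2.4421) ≈ 0.0036 M.

0.0036 M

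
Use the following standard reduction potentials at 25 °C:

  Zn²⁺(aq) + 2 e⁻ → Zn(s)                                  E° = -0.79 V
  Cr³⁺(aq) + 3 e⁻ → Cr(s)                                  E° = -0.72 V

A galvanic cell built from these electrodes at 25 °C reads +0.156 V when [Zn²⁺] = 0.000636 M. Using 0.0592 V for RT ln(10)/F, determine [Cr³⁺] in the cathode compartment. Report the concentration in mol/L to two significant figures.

0.37 M

Cr³⁺/Cr is the cathode, Zn²⁺/Zn the anode: E°cell = +0.07 V, n = 6.
Overall reaction: 2 Cr³⁺(aq) + 3 Zn(s) → 2 Cr(s) + 3 Zn²⁺(aq); Q = [Zn²⁺]^3/[Cr³⁺]^2.
From E = E° − (0.0592/n) log Q: log Q = (E° − E)·n/0.0592 = (+0.07 − (+0.156))·6/0.0592 = -8.7162.
So 2·log[Cr³⁺] = 3·log(0.000636) − log Q = -9.5896 − (-8.7162) = -0.8734; log[Cr³⁺] = -0.8734 / 2 = -0.4367; [Cr³⁺] = 10^(-0.4367) ≈ 0.37 M.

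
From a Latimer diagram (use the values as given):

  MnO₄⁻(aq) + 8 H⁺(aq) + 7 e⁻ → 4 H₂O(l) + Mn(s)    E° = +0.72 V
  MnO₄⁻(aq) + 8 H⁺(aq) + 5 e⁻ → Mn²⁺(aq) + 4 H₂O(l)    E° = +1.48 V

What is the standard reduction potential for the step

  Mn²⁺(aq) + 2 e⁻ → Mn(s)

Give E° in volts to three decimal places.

Sequential free energies add, so n₃E°₃ = n₁E°₁ + n₂E°₂.
With n₃ = 7, and the known step contributing 5×(+1.48) V, the unknown satisfies 2·E° = 7×(+0.72) − 5×(+1.48) = -2.360.
E° = -2.360 / 2 = -1.180 V.

-1.180 V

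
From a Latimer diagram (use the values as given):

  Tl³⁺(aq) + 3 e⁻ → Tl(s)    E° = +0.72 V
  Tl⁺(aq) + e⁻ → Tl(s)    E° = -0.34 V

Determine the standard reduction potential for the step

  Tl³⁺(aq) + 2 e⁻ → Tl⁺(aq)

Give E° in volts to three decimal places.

Sequential free energies add, so n₃E°₃ = n₁E°₁ + n₂E°₂.
With n₃ = 3, and the known step contributing 1×(-0.34) V, the unknown satisfies 2·E° = 3×(+0.72) − 1×(-0.34) = +2.500.
E° = +2.500 / 2 = +1.250 V.

+1.250 V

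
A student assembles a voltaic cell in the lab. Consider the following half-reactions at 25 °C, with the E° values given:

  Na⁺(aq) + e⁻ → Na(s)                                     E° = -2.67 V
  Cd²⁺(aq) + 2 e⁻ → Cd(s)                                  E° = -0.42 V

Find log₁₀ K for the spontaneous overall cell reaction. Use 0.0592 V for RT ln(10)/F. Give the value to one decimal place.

Cathode: Cd²⁺/Cd; anode: Na⁺/Na. E°cell = +2.25 V, n = 2.
log K = nE°cell / 0.0592 = (2)(+2.25) / 0.0592 = 76.0.

76.0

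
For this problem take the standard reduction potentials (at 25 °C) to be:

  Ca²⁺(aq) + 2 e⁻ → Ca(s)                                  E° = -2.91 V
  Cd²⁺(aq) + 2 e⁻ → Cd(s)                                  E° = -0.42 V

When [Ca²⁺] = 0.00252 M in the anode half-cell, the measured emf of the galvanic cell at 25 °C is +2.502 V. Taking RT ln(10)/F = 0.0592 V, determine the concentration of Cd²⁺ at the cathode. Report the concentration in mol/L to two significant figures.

Cd²⁺/Cd is the cathode, Ca²⁺/Ca the anode: E°cell = +2.49 V, n = 2.
Overall reaction: Cd²⁺(aq) + Ca(s) → Cd(s) + Ca²⁺(aq); Q = [Ca²⁺]^1/[Cd²⁺]^1.
From E = E° − (0.0592/n) log Q: log Q = (E° − E)·n/0.0592 = (+2.49 − (+2.502))·2/0.0592 = -0.4054.
So 1·log[Cd²⁺] = 1·log(0.00252) − log Q = -2.5986 − (-0.4054) = -2.1932; [Cd²⁺] = 10^(-2.1932) ≈ 0.0064 M.

0.0064 M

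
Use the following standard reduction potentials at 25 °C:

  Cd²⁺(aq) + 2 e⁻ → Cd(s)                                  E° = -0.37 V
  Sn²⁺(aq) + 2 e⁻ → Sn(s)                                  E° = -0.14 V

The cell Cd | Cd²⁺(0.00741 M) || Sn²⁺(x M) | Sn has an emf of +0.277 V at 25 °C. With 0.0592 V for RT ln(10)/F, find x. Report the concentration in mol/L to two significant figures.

Sn²⁺/Sn is the cathode, Cd²⁺/Cd the anode: E°cell = +0.23 V, n = 2.
Overall reaction: Sn²⁺(aq) + Cd(s) → Sn(s) + Cd²⁺(aq); Q = [Cd²⁺]^1/[Sn²⁺]^1.
From E = E° − (0.0592/n) log Q: log Q = (E° − E)·n/0.0592 = (+0.23 − (+0.277))·2/0.0592 = -1.5878.
So 1·log[Sn²⁺] = 1·log(0.00741) − log Q = -2.1302 − (-1.5878) = -0.5424; [Sn²⁺] = 10^(-0.5424) ≈ 0.29 M.

0.29 M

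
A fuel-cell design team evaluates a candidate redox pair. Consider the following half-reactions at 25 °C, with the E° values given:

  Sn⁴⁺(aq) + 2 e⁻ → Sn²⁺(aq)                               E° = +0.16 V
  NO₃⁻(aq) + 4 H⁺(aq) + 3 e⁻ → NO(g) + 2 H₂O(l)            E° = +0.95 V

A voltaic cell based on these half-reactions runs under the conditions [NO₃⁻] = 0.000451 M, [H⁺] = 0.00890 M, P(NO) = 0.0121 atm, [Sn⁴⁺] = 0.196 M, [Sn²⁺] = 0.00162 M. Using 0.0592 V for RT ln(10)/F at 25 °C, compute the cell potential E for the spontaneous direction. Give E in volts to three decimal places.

+0.538 V

NO₃⁻/NO is the cathode (higher E°), Sn⁴⁺/Sn²⁺ the anode: E°cell = +0.95 − (+0.16) = +0.79 V, n = 6.
Overall: 2 NO₃⁻(aq) + 8 H⁺(aq) + 3 Sn²⁺(aq) → 2 NO(g) + 4 H₂O(l) + 3 Sn⁴⁺(aq)
Q = P(NO)^2·[Sn⁴⁺]^3 / ([NO₃⁻]^2·[H⁺]^8·[Sn²⁺]^3); log Q = 25.510.
E = E° − (0.0592/n) log Q = +0.79 − (0.0592/6)(25.510) = +0.538 V.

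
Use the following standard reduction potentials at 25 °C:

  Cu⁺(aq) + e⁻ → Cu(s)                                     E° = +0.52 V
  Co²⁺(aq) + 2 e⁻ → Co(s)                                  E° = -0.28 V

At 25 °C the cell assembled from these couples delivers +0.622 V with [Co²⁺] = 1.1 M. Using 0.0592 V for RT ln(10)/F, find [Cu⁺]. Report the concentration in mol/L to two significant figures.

0.0010 M

Cu⁺/Cu is the cathode, Co²⁺/Co the anode: E°cell = +0.80 V, n = 2.
Overall reaction: 2 Cu⁺(aq) + Co(s) → 2 Cu(s) + Co²⁺(aq); Q = [Co²⁺]^1/[Cu⁺]^2.
From E = E° − (0.0592/n) log Q: log Q = (E° − E)·n/0.0592 = (+0.80 − (+0.622))·2/0.0592 = 6.0135.
So 2·log[Cu⁺] = 1·log(1.1) − log Q = 0.0414 − (6.0135) = -5.9721; log[Cu⁺] = -5.9721 / 2 = -2.9861; [Cu⁺] = 10^(-2.9861) ≈ 0.0010 M.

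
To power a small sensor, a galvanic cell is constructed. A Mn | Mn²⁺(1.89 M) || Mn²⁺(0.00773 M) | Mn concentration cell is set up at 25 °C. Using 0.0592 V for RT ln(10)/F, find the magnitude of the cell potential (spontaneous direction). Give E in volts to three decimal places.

+0.071 V

For a concentration cell E°cell = 0. The 1.89 M side is the cathode (reduction is favoured where [Mn²⁺] is higher).
With n = 2, E = −(0.0592/2) log([Mn²⁺]ₐₙ/[Mn²⁺]꜀ₐₜ) = −(0.0592/2) log(0.00773/1.89) = −(0.0592/2)(-2.388) = +0.071 V.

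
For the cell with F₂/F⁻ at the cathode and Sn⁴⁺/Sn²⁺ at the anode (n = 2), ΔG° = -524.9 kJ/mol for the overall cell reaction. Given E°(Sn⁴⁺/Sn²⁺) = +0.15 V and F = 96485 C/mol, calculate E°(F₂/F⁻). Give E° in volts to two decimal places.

+2.87 V

E°cell = −ΔG°/(nF) = −(-524.9×10³)/((2)(96485)) = +2.720 V.
Since F₂/F⁻ is the cathode and Sn⁴⁺/Sn²⁺ the anode, E°cell = E°(F₂/F⁻) − E°(Sn⁴⁺/Sn²⁺).
So E°(F₂/F⁻) = E°cell + E°(Sn⁴⁺/Sn²⁺) = +2.720 + (+0.15) = +2.87 V.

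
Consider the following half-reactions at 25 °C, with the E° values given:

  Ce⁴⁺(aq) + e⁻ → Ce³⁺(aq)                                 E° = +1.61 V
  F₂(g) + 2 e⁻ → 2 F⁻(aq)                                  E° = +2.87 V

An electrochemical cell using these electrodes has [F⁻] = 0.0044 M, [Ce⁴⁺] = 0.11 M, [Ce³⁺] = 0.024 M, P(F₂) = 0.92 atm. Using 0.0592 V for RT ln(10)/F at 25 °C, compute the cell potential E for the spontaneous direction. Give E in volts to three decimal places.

F₂/F⁻ is the cathode (higher E°), Ce⁴⁺/Ce³⁺ the anode: E°cell = +2.87 − (+1.61) = +1.26 V, n = 2.
Overall: F₂(g) + 2 Ce³⁺(aq) → 2 F⁻(aq) + 2 Ce⁴⁺(aq)
Q = [F⁻]^2·[Ce⁴⁺]^2 / (P(F₂)·[Ce³⁺]^2); log Q = -3.355.
E = E° − (0.0592/n) log Q = +1.26 − (0.0592/2)(-3.355) = +1.359 V.

+1.359 V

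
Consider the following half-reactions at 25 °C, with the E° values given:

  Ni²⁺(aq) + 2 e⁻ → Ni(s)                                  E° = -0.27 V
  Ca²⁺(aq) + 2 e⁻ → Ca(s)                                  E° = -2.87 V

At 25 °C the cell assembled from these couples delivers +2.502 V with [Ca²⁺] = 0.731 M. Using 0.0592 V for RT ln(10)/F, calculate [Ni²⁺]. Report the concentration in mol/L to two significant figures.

0.00036 M

Ni²⁺/Ni is the cathode, Ca²⁺/Ca the anode: E°cell = +2.60 V, n = 2.
Overall reaction: Ni²⁺(aq) + Ca(s) → Ni(s) + Ca²⁺(aq); Q = [Ca²⁺]^1/[Ni²⁺]^1.
From E = E° − (0.0592/n) log Q: log Q = (E° − E)·n/0.0592 = (+2.60 − (+2.502))·2/0.0592 = 3.3108.
So 1·log[Ni²⁺] = 1·log(0.731) − log Q = -0.1361 − (3.3108) = -3.4469; [Ni²⁺] = 10^(-3.4469) ≈ 0.00036 M.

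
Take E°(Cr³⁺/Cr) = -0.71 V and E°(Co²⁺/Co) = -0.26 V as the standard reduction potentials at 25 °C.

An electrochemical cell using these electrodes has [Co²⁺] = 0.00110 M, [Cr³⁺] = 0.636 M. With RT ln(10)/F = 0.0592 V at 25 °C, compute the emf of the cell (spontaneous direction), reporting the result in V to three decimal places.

+0.366 V

Co²⁺/Co is the cathode (higher E°), Cr³⁺/Cr the anode: E°cell = -0.26 − (-0.71) = +0.45 V, n = 6.
Overall: 3 Co²⁺(aq) + 2 Cr(s) → 3 Co(s) + 2 Cr³⁺(aq)
Q = [Cr³⁺]^2 / ([Co²⁺]^3); log Q = 8.483.
E = E° − (0.0592/n) log Q = +0.45 − (0.0592/6)(8.483) = +0.366 V.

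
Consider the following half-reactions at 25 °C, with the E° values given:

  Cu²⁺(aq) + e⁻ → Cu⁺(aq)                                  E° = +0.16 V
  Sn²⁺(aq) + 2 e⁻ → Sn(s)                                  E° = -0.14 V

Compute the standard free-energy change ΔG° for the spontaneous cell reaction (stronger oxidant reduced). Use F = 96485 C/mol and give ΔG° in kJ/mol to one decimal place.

Cu²⁺/Cu⁺ (E° = +0.16 V) is the cathode; Sn²⁺/Sn (E° = -0.14 V) is the anode, so E°cell = +0.30 V.
Balancing electrons gives n = 2 (lcm of 1 and 2).
ΔG° = −nFE° = −(2)(96485)(+0.30) = -57,891 J = -57.9 kJ/mol.

-57.9 kJ/mol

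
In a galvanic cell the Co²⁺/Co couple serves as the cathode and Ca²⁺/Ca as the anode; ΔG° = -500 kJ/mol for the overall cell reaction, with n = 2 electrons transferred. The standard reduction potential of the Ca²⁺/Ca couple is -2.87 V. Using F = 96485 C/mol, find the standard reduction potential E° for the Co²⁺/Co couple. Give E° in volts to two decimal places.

-0.28 V

E°cell = −ΔG°/(nF) = −(-500×10³)/((2)(96485)) = +2.591 V.
Since Co²⁺/Co is the cathode and Ca²⁺/Ca the anode, E°cell = E°(Co²⁺/Co) − E°(Ca²⁺/Ca).
So E°(Co²⁺/Co) = E°cell + E°(Ca²⁺/Ca) = +2.591 + (-2.87) = -0.28 V.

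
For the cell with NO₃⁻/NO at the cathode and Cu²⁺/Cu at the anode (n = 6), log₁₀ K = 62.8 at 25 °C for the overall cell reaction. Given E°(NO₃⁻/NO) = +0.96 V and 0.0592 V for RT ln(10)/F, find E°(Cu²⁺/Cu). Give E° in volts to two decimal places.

E°cell = (0.0592/n)·log K = (0.0592/6)(62.8) = +0.620 V.
Since NO₃⁻/NO is the cathode and Cu²⁺/Cu the anode, E°cell = E°(NO₃⁻/NO) − E°(Cu²⁺/Cu).
So E°(Cu²⁺/Cu) = E°(NO₃⁻/NO) − E°cell = (+0.96) − (+0.620) = +0.34 V.

+0.34 V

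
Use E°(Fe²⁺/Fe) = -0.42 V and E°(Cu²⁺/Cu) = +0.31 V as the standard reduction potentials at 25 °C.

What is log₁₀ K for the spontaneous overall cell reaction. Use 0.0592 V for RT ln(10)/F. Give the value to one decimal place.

Cathode: Cu²⁺/Cu; anode: Fe²⁺/Fe. E°cell = +0.73 V, n = 2.
log K = nE°cell / 0.0592 = (2)(+0.73) / 0.0592 = 24.7.

24.7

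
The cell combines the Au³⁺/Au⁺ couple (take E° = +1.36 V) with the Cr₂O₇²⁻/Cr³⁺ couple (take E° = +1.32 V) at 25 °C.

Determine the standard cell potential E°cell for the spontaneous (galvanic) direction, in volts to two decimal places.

+0.04 V

The Au³⁺/Au⁺ couple has the higher reduction potential, so it is the cathode; Cr₂O₇²⁻/Cr³⁺ is oxidised at the anode.
E°cell = E°(cathode) − E°(anode) = (+1.36) − (+1.32) = +0.04 V.
Since E°cell > 0, the reaction is spontaneous under standard conditions.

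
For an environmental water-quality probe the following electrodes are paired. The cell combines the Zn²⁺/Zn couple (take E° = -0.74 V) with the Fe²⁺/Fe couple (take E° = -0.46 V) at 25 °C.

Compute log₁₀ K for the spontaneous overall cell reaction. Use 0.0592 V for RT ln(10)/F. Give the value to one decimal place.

9.5

Cathode: Fe²⁺/Fe; anode: Zn²⁺/Zn. E°cell = +0.28 V, n = 2.
log K = nE°cell / 0.0592 = (2)(+0.28) / 0.0592 = 9.5.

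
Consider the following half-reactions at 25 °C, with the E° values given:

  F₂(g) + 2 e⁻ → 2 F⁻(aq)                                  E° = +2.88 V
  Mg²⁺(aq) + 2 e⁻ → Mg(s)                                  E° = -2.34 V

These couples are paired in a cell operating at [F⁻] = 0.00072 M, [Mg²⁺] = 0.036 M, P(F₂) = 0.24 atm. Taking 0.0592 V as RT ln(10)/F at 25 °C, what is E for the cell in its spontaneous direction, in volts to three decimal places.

F₂/F⁻ is the cathode (higher E°), Mg²⁺/Mg the anode: E°cell = +2.88 − (-2.34) = +5.22 V, n = 2.
Overall: F₂(g) + Mg(s) → 2 F⁻(aq) + Mg²⁺(aq)
Q = [F⁻]^2·[Mg²⁺] / (P(F₂)); log Q = -7.109.
E = E° − (0.0592/n) log Q = +5.22 − (0.0592/2)(-7.109) = +5.430 V.

+5.430 V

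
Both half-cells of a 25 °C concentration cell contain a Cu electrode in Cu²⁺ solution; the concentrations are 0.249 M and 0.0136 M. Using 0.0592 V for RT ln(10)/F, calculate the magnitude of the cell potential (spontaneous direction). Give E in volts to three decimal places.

For a concentration cell E°cell = 0. The 0.249 M side is the cathode (reduction is favoured where [Cu²⁺] is higher).
With n = 2, E = −(0.0592/2) log([Cu²⁺]ₐₙ/[Cu²⁺]꜀ₐₜ) = −(0.0592/2) log(0.0136/0.249) = −(0.0592/2)(-1.263) = +0.037 V.

+0.037 V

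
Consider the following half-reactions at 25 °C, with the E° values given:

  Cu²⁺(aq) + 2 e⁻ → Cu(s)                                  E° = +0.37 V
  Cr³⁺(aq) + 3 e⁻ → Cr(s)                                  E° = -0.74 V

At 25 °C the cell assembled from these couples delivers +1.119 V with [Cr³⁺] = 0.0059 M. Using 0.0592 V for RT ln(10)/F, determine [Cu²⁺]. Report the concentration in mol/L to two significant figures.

Cu²⁺/Cu is the cathode, Cr³⁺/Cr the anode: E°cell = +1.11 V, n = 6.
Overall reaction: 3 Cu²⁺(aq) + 2 Cr(s) → 3 Cu(s) + 2 Cr³⁺(aq); Q = [Cr³⁺]^2/[Cu²⁺]^3.
From E = E° − (0.0592/n) log Q: log Q = (E° − E)·n/0.0592 = (+1.11 − (+1.119))·6/0.0592 = -0.9122.
So 3·log[Cu²⁺] = 2·log(0.0059) − log Q = -4.4583 − (-0.9122) = -3.5461; log[Cu²⁺] = -3.5461 / 3 = -1.1820; [Cu²⁺] = 10^(-1.1820) ≈ 0.066 M.

0.066 M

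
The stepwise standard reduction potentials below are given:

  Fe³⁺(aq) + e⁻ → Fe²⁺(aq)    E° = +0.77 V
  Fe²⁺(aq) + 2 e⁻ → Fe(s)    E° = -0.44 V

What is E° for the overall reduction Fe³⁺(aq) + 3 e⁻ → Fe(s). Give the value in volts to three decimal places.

-0.037 V

Adding the free-energy changes (−nFE°) of the two steps gives −n₃FE°₃ = −n₁FE°₁ − n₂FE°₂.
E°₃ = (1×+0.77 + 2×-0.44) / 3 = (-0.110) / 3 = -0.037 V.
Simply averaging or adding the two E° values would be wrong; the electron-weighted sum is required.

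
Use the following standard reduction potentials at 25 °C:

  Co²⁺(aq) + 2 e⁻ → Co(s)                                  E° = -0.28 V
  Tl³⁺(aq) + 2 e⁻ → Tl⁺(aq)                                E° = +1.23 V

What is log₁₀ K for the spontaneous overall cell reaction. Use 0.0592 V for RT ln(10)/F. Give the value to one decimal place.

Cathode: Tl³⁺/Tl⁺; anode: Co²⁺/Co. E°cell = +1.51 V, n = 2.
log K = nE°cell / 0.0592 = (2)(+1.51) / 0.0592 = 51.0.

51.0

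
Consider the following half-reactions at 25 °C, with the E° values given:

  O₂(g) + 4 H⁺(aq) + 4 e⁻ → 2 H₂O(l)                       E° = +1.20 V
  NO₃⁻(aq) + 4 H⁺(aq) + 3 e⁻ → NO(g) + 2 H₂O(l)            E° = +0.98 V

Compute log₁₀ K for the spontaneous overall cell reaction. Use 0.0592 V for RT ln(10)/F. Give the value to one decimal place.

44.6

Cathode: O₂/H₂O; anode: NO₃⁻/NO. E°cell = +0.22 V, n = 12.
log K = nE°cell / 0.0592 = (12)(+0.22) / 0.0592 = 44.6.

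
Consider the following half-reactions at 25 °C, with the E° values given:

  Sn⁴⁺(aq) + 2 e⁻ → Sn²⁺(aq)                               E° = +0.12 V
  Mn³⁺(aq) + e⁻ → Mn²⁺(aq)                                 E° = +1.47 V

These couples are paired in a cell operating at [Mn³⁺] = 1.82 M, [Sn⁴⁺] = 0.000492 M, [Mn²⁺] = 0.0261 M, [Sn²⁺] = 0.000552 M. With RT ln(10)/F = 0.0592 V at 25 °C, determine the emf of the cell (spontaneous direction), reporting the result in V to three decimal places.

Mn³⁺/Mn²⁺ is the cathode (higher E°), Sn⁴⁺/Sn²⁺ the anode: E°cell = +1.47 − (+0.12) = +1.35 V, n = 2.
Overall: 2 Mn³⁺(aq) + Sn²⁺(aq) → 2 Mn²⁺(aq) + Sn⁴⁺(aq)
Q = [Mn²⁺]^2·[Sn⁴⁺] / ([Mn³⁺]^2·[Sn²⁺]); log Q = -3.737.
E = E° − (0.0592/n) log Q = +1.35 − (0.0592/2)(-3.737) = +1.461 V.

+1.461 V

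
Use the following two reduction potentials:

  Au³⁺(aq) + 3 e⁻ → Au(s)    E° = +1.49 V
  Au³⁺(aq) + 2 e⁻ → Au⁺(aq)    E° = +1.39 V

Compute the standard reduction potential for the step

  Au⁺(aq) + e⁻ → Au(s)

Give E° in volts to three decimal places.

+1.690 V

Sequential free energies add, so n₃E°₃ = n₁E°₁ + n₂E°₂.
With n₃ = 3, and the known step contributing 2×(+1.39) V, the unknown satisfies 1·E° = 3×(+1.49) − 2×(+1.39) = +1.690.
E° = +1.690 / 1 = +1.690 V.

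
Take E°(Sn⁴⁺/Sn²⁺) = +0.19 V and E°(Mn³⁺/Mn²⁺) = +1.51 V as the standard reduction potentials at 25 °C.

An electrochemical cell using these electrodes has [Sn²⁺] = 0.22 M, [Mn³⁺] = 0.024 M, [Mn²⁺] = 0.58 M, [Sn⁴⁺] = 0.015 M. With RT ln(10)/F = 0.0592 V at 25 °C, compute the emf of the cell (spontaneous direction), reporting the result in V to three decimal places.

+1.273 V

Mn³⁺/Mn²⁺ is the cathode (higher E°), Sn⁴⁺/Sn²⁺ the anode: E°cell = +1.51 − (+0.19) = +1.32 V, n = 2.
Overall: 2 Mn³⁺(aq) + Sn²⁺(aq) → 2 Mn²⁺(aq) + Sn⁴⁺(aq)
Q = [Mn²⁺]^2·[Sn⁴⁺] / ([Mn³⁺]^2·[Sn²⁺]); log Q = 1.600.
E = E° − (0.0592/n) log Q = +1.32 − (0.0592/2)(1.600) = +1.273 V.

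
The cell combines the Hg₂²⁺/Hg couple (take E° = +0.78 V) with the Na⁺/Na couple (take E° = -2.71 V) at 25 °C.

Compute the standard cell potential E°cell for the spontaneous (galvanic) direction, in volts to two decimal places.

+3.49 V

The Hg₂²⁺/Hg couple has the higher reduction potential, so it is the cathode; Na⁺/Na is oxidised at the anode.
E°cell = E°(cathode) − E°(anode) = (+0.78) − (-2.71) = +3.49 V.
Since E°cell > 0, the reaction is spontaneous under standard conditions.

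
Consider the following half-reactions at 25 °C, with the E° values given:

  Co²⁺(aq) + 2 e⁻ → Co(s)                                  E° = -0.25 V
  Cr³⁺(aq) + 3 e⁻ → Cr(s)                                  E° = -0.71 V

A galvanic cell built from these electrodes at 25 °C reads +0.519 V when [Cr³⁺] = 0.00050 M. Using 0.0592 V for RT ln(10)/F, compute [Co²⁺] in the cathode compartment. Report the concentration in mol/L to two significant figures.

0.62 M

Co²⁺/Co is the cathode, Cr³⁺/Cr the anode: E°cell = +0.46 V, n = 6.
Overall reaction: 3 Co²⁺(aq) + 2 Cr(s) → 3 Co(s) + 2 Cr³⁺(aq); Q = [Cr³⁺]^2/[Co²⁺]^3.
From E = E° − (0.0592/n) log Q: log Q = (E° − E)·n/0.0592 = (+0.46 − (+0.519))·6/0.0592 = -5.9797.
So 3·log[Co²⁺] = 2·log(0.0005) − log Q = -6.6021 − (-5.9797) = -0.6224; log[Co²⁺] = -0.6224 / 3 = -0.2075; [Co²⁺] = 10^(-0.2075) ≈ 0.62 M.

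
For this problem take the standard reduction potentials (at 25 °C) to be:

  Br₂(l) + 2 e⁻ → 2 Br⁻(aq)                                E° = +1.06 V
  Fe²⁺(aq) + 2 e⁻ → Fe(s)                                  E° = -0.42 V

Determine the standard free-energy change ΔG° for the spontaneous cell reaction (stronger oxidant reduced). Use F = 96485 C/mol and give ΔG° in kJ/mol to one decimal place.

-285.6 kJ/mol

Br₂/Br⁻ (E° = +1.06 V) is the cathode; Fe²⁺/Fe (E° = -0.42 V) is the anode, so E°cell = +1.48 V.
Balancing electrons gives n = 2 (lcm of 2 and 2).
ΔG° = −nFE° = −(2)(96485)(+1.48) = -285,596 J = -285.6 kJ/mol.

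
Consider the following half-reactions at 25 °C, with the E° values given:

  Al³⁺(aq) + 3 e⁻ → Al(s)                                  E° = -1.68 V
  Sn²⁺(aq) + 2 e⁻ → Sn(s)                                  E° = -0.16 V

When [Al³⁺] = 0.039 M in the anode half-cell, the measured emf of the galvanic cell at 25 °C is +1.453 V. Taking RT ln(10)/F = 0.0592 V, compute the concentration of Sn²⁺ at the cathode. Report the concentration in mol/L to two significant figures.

0.00063 M

Sn²⁺/Sn is the cathode, Al³⁺/Al the anode: E°cell = +1.52 V, n = 6.
Overall reaction: 3 Sn²⁺(aq) + 2 Al(s) → 3 Sn(s) + 2 Al³⁺(aq); Q = [Al³⁺]^2/[Sn²⁺]^3.
From E = E° − (0.0592/n) log Q: log Q = (E° − E)·n/0.0592 = (+1.52 − (+1.453))·6/0.0592 = 6.7905.
So 3·log[Sn²⁺] = 2·log(0.039) − log Q = -2.8179 − (6.7905) = -9.6084; log[Sn²⁺] = -9.6084 / 3 = -3.2028; [Sn²⁺] = 10^(-3.2028) ≈ 0.00063 M.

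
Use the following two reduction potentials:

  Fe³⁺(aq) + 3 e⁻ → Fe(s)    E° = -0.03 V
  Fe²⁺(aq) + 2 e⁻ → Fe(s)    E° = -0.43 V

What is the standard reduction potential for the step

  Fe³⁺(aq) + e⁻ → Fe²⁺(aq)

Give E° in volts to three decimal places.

+0.770 V

Sequential free energies add, so n₃E°₃ = n₁E°₁ + n₂E°₂.
With n₃ = 3, and the known step contributing 2×(-0.43) V, the unknown satisfies 1·E° = 3×(-0.03) − 2×(-0.43) = +0.770.
E° = +0.770 / 1 = +0.770 V.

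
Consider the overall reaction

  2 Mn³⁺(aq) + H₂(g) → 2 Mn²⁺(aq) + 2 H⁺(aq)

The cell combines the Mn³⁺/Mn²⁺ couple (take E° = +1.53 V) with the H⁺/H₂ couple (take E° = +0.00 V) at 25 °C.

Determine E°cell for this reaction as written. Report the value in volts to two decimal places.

+1.53 V

The Mn³⁺/Mn²⁺ couple has the higher reduction potential, so it is the cathode; H⁺/H₂ is oxidised at the anode.
E°cell = E°(cathode) − E°(anode) = (+1.53) − (+0.00) = +1.53 V.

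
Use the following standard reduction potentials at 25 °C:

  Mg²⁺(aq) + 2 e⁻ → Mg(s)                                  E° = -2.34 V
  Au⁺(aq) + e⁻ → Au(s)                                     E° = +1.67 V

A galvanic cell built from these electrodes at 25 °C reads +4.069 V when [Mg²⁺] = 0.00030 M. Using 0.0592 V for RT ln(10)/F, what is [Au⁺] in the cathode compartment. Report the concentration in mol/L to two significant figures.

Au⁺/Au is the cathode, Mg²⁺/Mg the anode: E°cell = +4.01 V, n = 2.
Overall reaction: 2 Au⁺(aq) + Mg(s) → 2 Au(s) + Mg²⁺(aq); Q = [Mg²⁺]^1/[Au⁺]^2.
From E = E° − (0.0592/n) log Q: log Q = (E° − E)·n/0.0592 = (+4.01 − (+4.069))·2/0.0592 = -1.9932.
So 2·log[Au⁺] = 1·log(0.0003) − log Q = -3.5229 − (-1.9932) = -1.5297; log[Au⁺] = -1.5297 / 2 = -0.7649; [Au⁺] = 10^(-0.7649) ≈ 0.17 M.

0.17 M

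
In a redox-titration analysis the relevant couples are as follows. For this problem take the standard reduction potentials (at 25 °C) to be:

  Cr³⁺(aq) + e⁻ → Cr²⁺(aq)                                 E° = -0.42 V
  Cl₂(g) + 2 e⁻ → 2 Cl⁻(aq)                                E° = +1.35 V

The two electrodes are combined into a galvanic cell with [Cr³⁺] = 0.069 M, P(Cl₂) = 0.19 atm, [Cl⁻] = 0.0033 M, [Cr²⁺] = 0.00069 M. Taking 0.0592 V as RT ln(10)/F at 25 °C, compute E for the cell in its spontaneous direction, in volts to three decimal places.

Cl₂/Cl⁻ is the cathode (higher E°), Cr³⁺/Cr²⁺ the anode: E°cell = +1.35 − (-0.42) = +1.77 V, n = 2.
Overall: Cl₂(g) + 2 Cr²⁺(aq) → 2 Cl⁻(aq) + 2 Cr³⁺(aq)
Q = [Cl⁻]^2·[Cr³⁺]^2 / (P(Cl₂)·[Cr²⁺]^2); log Q = -0.242.
E = E° − (0.0592/n) log Q = +1.77 − (0.0592/2)(-0.242) = +1.777 V.

+1.777 V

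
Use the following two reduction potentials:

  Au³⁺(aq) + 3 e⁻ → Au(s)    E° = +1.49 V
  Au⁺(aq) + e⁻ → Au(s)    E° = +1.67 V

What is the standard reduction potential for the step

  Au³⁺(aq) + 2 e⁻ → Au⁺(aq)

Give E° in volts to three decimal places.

Sequential free energies add, so n₃E°₃ = n₁E°₁ + n₂E°₂.
With n₃ = 3, and the known step contributing 1×(+1.67) V, the unknown satisfies 2·E° = 3×(+1.49) − 1×(+1.67) = +2.800.
E° = +2.800 / 2 = +1.400 V.

+1.400 V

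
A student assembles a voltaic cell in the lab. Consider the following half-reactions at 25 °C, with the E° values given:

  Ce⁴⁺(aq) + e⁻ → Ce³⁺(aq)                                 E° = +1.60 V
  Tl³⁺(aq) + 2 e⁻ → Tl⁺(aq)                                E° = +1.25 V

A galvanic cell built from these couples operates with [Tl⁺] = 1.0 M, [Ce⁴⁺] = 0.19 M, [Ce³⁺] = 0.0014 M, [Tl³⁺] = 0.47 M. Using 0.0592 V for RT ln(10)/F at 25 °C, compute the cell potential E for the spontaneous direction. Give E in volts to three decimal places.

Ce⁴⁺/Ce³⁺ is the cathode (higher E°), Tl³⁺/Tl⁺ the anode: E°cell = +1.60 − (+1.25) = +0.35 V, n = 2.
Overall: 2 Ce⁴⁺(aq) + Tl⁺(aq) → 2 Ce³⁺(aq) + Tl³⁺(aq)
Q = [Ce³⁺]^2·[Tl³⁺] / ([Ce⁴⁺]^2·[Tl⁺]); log Q = -4.593.
E = E° − (0.0592/n) log Q = +0.35 − (0.0592/2)(-4.593) = +0.486 V.

+0.486 V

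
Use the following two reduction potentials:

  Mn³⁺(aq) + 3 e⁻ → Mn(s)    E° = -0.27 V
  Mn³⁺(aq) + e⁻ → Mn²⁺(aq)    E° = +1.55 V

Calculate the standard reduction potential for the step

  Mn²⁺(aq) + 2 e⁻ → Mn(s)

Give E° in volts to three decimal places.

-1.180 V

Sequential free energies add, so n₃E°₃ = n₁E°₁ + n₂E°₂.
With n₃ = 3, and the known step contributing 1×(+1.55) V, the unknown satisfies 2·E° = 3×(-0.27) − 1×(+1.55) = -2.360.
E° = -2.360 / 2 = -1.180 V.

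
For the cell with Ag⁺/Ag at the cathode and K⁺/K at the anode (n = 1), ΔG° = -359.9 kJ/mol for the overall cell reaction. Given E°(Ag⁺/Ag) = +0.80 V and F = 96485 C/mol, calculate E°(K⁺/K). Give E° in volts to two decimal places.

E°cell = −ΔG°/(nF) = −(-359.9×10³)/((1)(96485)) = +3.730 V.
Since Ag⁺/Ag is the cathode and K⁺/K the anode, E°cell = E°(Ag⁺/Ag) − E°(K⁺/K).
So E°(K⁺/K) = E°(Ag⁺/Ag) − E°cell = (+0.80) − (+3.730) = -2.93 V.

-2.93 V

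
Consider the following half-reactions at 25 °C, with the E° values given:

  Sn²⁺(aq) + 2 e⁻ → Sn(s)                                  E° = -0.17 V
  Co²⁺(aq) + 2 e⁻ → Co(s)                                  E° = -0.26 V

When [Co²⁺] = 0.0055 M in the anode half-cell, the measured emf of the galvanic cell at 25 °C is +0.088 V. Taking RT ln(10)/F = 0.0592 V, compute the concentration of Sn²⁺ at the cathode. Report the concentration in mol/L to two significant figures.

0.0047 M

Sn²⁺/Sn is the cathode, Co²⁺/Co the anode: E°cell = +0.09 V, n = 2.
Overall reaction: Sn²⁺(aq) + Co(s) → Sn(s) + Co²⁺(aq); Q = [Co²⁺]^1/[Sn²⁺]^1.
From E = E° − (0.0592/n) log Q: log Q = (E° − E)·n/0.0592 = (+0.09 − (+0.088))·2/0.0592 = 0.0676.
So 1·log[Sn²⁺] = 1·log(0.0055) − log Q = -2.2596 − (0.0676) = -2.3272; [Sn²⁺] = 10^(-2.3272) ≈ 0.0047 M.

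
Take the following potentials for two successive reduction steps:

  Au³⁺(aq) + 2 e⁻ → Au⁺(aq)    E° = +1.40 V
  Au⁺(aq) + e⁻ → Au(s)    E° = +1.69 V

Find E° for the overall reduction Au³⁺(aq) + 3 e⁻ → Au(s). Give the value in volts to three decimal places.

+1.497 V

Adding the free-energy changes (−nFE°) of the two steps gives −n₃FE°₃ = −n₁FE°₁ − n₂FE°₂.
E°₃ = (2×+1.40 + 1×+1.69) / 3 = (+4.490) / 3 = +1.497 V.
Simply averaging or adding the two E° values would be wrong; the electron-weighted sum is required.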